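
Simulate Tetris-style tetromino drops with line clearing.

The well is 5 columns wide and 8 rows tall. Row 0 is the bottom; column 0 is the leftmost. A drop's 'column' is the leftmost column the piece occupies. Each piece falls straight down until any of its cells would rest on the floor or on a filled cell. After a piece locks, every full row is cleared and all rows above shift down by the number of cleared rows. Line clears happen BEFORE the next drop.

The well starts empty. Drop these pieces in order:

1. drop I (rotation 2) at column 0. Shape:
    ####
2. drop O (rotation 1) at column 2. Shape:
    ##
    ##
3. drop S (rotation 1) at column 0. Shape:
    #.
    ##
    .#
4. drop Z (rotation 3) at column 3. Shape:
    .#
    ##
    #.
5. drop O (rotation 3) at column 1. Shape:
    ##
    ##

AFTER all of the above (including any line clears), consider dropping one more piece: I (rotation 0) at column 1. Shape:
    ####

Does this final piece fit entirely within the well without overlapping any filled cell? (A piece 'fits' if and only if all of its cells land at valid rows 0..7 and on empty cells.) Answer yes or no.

Drop 1: I rot2 at col 0 lands with bottom-row=0; cleared 0 line(s) (total 0); column heights now [1 1 1 1 0], max=1
Drop 2: O rot1 at col 2 lands with bottom-row=1; cleared 0 line(s) (total 0); column heights now [1 1 3 3 0], max=3
Drop 3: S rot1 at col 0 lands with bottom-row=1; cleared 0 line(s) (total 0); column heights now [4 3 3 3 0], max=4
Drop 4: Z rot3 at col 3 lands with bottom-row=3; cleared 0 line(s) (total 0); column heights now [4 3 3 5 6], max=6
Drop 5: O rot3 at col 1 lands with bottom-row=3; cleared 0 line(s) (total 0); column heights now [4 5 5 5 6], max=6
Test piece I rot0 at col 1 (width 4): heights before test = [4 5 5 5 6]; fits = True

Answer: yes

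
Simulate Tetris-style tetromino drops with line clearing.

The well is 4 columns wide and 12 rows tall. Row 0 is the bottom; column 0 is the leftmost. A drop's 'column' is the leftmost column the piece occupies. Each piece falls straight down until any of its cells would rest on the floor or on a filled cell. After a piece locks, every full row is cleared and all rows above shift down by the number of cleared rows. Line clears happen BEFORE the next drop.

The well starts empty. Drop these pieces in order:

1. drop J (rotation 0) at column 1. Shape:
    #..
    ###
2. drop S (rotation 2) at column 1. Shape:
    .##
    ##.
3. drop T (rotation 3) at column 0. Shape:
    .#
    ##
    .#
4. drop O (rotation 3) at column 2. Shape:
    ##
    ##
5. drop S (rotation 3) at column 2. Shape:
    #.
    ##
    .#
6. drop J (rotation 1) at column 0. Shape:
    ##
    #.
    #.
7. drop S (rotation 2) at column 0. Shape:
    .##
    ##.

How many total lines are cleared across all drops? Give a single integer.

Answer: 3

Derivation:
Drop 1: J rot0 at col 1 lands with bottom-row=0; cleared 0 line(s) (total 0); column heights now [0 2 1 1], max=2
Drop 2: S rot2 at col 1 lands with bottom-row=2; cleared 0 line(s) (total 0); column heights now [0 3 4 4], max=4
Drop 3: T rot3 at col 0 lands with bottom-row=3; cleared 0 line(s) (total 0); column heights now [5 6 4 4], max=6
Drop 4: O rot3 at col 2 lands with bottom-row=4; cleared 1 line(s) (total 1); column heights now [0 5 5 5], max=5
Drop 5: S rot3 at col 2 lands with bottom-row=5; cleared 0 line(s) (total 1); column heights now [0 5 8 7], max=8
Drop 6: J rot1 at col 0 lands with bottom-row=3; cleared 2 line(s) (total 3); column heights now [4 4 6 5], max=6
Drop 7: S rot2 at col 0 lands with bottom-row=5; cleared 0 line(s) (total 3); column heights now [6 7 7 5], max=7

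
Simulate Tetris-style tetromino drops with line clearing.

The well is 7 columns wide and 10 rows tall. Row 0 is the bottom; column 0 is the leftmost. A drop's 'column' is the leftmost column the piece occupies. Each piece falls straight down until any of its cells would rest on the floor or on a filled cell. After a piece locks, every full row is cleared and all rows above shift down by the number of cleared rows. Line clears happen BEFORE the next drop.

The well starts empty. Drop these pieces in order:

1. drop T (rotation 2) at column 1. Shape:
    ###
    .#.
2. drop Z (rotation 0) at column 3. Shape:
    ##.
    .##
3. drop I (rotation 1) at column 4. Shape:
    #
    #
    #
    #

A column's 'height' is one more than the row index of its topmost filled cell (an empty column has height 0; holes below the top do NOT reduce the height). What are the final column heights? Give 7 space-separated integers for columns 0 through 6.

Answer: 0 2 2 3 7 2 0

Derivation:
Drop 1: T rot2 at col 1 lands with bottom-row=0; cleared 0 line(s) (total 0); column heights now [0 2 2 2 0 0 0], max=2
Drop 2: Z rot0 at col 3 lands with bottom-row=1; cleared 0 line(s) (total 0); column heights now [0 2 2 3 3 2 0], max=3
Drop 3: I rot1 at col 4 lands with bottom-row=3; cleared 0 line(s) (total 0); column heights now [0 2 2 3 7 2 0], max=7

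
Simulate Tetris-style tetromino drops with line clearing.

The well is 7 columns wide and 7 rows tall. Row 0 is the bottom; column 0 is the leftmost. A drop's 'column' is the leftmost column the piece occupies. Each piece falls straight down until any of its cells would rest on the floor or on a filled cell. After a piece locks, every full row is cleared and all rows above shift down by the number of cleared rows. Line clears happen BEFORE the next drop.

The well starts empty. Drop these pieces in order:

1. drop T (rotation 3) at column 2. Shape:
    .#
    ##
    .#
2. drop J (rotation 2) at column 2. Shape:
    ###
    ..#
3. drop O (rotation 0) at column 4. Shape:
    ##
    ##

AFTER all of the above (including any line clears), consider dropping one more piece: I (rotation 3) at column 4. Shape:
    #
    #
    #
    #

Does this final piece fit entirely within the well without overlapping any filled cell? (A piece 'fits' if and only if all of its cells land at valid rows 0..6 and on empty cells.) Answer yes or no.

Drop 1: T rot3 at col 2 lands with bottom-row=0; cleared 0 line(s) (total 0); column heights now [0 0 2 3 0 0 0], max=3
Drop 2: J rot2 at col 2 lands with bottom-row=2; cleared 0 line(s) (total 0); column heights now [0 0 4 4 4 0 0], max=4
Drop 3: O rot0 at col 4 lands with bottom-row=4; cleared 0 line(s) (total 0); column heights now [0 0 4 4 6 6 0], max=6
Test piece I rot3 at col 4 (width 1): heights before test = [0 0 4 4 6 6 0]; fits = False

Answer: no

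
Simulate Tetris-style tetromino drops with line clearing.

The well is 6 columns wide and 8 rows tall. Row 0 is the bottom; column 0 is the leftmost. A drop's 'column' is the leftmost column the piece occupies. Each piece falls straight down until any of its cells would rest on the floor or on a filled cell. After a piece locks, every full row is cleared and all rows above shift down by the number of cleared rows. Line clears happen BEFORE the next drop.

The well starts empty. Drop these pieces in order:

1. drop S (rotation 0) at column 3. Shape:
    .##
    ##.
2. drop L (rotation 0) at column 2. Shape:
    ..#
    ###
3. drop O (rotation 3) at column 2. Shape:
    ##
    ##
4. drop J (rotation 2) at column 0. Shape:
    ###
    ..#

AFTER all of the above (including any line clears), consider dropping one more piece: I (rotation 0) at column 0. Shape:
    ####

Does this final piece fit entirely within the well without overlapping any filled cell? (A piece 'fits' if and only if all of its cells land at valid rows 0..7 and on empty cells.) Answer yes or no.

Answer: yes

Derivation:
Drop 1: S rot0 at col 3 lands with bottom-row=0; cleared 0 line(s) (total 0); column heights now [0 0 0 1 2 2], max=2
Drop 2: L rot0 at col 2 lands with bottom-row=2; cleared 0 line(s) (total 0); column heights now [0 0 3 3 4 2], max=4
Drop 3: O rot3 at col 2 lands with bottom-row=3; cleared 0 line(s) (total 0); column heights now [0 0 5 5 4 2], max=5
Drop 4: J rot2 at col 0 lands with bottom-row=5; cleared 0 line(s) (total 0); column heights now [7 7 7 5 4 2], max=7
Test piece I rot0 at col 0 (width 4): heights before test = [7 7 7 5 4 2]; fits = True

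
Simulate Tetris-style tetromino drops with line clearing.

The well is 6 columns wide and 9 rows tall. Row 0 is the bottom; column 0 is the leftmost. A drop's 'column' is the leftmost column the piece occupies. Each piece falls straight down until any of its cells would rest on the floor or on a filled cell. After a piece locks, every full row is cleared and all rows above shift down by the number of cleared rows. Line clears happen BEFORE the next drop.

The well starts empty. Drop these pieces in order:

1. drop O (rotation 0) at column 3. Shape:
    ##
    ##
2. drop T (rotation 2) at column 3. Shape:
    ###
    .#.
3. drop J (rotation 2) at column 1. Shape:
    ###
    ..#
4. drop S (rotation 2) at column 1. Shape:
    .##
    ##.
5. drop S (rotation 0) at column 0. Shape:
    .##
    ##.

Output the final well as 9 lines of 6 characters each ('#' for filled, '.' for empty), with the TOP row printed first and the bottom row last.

Answer: .##...
####..
.##...
.###..
...#..
...###
....#.
...##.
...##.

Derivation:
Drop 1: O rot0 at col 3 lands with bottom-row=0; cleared 0 line(s) (total 0); column heights now [0 0 0 2 2 0], max=2
Drop 2: T rot2 at col 3 lands with bottom-row=2; cleared 0 line(s) (total 0); column heights now [0 0 0 4 4 4], max=4
Drop 3: J rot2 at col 1 lands with bottom-row=4; cleared 0 line(s) (total 0); column heights now [0 6 6 6 4 4], max=6
Drop 4: S rot2 at col 1 lands with bottom-row=6; cleared 0 line(s) (total 0); column heights now [0 7 8 8 4 4], max=8
Drop 5: S rot0 at col 0 lands with bottom-row=7; cleared 0 line(s) (total 0); column heights now [8 9 9 8 4 4], max=9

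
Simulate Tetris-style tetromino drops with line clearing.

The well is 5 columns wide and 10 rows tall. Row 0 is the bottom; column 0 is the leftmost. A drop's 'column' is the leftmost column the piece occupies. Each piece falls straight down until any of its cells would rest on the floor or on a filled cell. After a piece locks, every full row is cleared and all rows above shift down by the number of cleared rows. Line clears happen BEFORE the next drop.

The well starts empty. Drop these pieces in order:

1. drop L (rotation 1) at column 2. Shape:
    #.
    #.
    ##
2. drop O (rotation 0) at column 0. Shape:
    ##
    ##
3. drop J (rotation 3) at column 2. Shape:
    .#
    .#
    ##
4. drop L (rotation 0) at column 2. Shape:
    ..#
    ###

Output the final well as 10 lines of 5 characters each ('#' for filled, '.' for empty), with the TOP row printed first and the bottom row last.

Answer: .....
.....
....#
..###
...#.
...#.
..##.
..#..
###..
####.

Derivation:
Drop 1: L rot1 at col 2 lands with bottom-row=0; cleared 0 line(s) (total 0); column heights now [0 0 3 1 0], max=3
Drop 2: O rot0 at col 0 lands with bottom-row=0; cleared 0 line(s) (total 0); column heights now [2 2 3 1 0], max=3
Drop 3: J rot3 at col 2 lands with bottom-row=3; cleared 0 line(s) (total 0); column heights now [2 2 4 6 0], max=6
Drop 4: L rot0 at col 2 lands with bottom-row=6; cleared 0 line(s) (total 0); column heights now [2 2 7 7 8], max=8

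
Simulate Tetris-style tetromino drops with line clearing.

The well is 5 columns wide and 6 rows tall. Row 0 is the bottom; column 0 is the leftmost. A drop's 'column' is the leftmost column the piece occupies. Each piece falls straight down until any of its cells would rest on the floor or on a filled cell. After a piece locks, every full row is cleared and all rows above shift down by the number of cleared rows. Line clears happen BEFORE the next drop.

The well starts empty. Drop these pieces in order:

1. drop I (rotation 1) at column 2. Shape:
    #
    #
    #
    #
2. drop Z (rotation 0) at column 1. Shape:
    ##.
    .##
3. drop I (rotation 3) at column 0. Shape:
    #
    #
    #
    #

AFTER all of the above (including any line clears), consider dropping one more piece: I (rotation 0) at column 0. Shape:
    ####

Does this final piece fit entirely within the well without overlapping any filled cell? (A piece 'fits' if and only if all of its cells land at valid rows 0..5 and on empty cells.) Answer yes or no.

Answer: no

Derivation:
Drop 1: I rot1 at col 2 lands with bottom-row=0; cleared 0 line(s) (total 0); column heights now [0 0 4 0 0], max=4
Drop 2: Z rot0 at col 1 lands with bottom-row=4; cleared 0 line(s) (total 0); column heights now [0 6 6 5 0], max=6
Drop 3: I rot3 at col 0 lands with bottom-row=0; cleared 0 line(s) (total 0); column heights now [4 6 6 5 0], max=6
Test piece I rot0 at col 0 (width 4): heights before test = [4 6 6 5 0]; fits = False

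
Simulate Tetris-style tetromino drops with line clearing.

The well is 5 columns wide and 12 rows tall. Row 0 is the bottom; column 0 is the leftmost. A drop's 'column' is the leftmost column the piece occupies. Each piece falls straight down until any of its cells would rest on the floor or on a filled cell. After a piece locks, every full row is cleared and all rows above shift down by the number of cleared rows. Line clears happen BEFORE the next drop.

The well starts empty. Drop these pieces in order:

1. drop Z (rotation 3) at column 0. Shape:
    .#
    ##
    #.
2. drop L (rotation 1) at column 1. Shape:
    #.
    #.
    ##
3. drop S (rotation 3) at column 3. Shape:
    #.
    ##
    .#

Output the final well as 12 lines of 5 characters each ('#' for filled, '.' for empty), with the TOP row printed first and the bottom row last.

Drop 1: Z rot3 at col 0 lands with bottom-row=0; cleared 0 line(s) (total 0); column heights now [2 3 0 0 0], max=3
Drop 2: L rot1 at col 1 lands with bottom-row=3; cleared 0 line(s) (total 0); column heights now [2 6 4 0 0], max=6
Drop 3: S rot3 at col 3 lands with bottom-row=0; cleared 0 line(s) (total 0); column heights now [2 6 4 3 2], max=6

Answer: .....
.....
.....
.....
.....
.....
.#...
.#...
.##..
.#.#.
##.##
#...#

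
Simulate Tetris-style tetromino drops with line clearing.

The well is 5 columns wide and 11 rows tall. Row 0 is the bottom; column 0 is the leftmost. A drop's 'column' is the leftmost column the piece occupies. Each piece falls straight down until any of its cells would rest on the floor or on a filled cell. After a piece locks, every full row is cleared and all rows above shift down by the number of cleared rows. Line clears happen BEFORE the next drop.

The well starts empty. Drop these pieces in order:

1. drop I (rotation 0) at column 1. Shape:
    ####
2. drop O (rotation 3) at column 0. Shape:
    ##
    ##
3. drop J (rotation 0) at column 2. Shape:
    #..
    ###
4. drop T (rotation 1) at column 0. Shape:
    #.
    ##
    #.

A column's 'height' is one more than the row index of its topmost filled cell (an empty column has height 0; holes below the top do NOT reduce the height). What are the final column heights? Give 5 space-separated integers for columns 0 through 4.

Drop 1: I rot0 at col 1 lands with bottom-row=0; cleared 0 line(s) (total 0); column heights now [0 1 1 1 1], max=1
Drop 2: O rot3 at col 0 lands with bottom-row=1; cleared 0 line(s) (total 0); column heights now [3 3 1 1 1], max=3
Drop 3: J rot0 at col 2 lands with bottom-row=1; cleared 1 line(s) (total 1); column heights now [2 2 2 1 1], max=2
Drop 4: T rot1 at col 0 lands with bottom-row=2; cleared 0 line(s) (total 1); column heights now [5 4 2 1 1], max=5

Answer: 5 4 2 1 1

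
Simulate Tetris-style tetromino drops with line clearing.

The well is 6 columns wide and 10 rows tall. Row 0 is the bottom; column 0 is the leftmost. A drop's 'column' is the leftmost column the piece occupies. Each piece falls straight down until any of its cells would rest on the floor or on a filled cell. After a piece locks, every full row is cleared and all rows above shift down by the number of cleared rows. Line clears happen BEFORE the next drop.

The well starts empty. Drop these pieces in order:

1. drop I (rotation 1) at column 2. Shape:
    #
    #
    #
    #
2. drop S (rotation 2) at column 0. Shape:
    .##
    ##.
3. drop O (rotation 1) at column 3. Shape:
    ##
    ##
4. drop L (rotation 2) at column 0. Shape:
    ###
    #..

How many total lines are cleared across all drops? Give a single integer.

Drop 1: I rot1 at col 2 lands with bottom-row=0; cleared 0 line(s) (total 0); column heights now [0 0 4 0 0 0], max=4
Drop 2: S rot2 at col 0 lands with bottom-row=3; cleared 0 line(s) (total 0); column heights now [4 5 5 0 0 0], max=5
Drop 3: O rot1 at col 3 lands with bottom-row=0; cleared 0 line(s) (total 0); column heights now [4 5 5 2 2 0], max=5
Drop 4: L rot2 at col 0 lands with bottom-row=4; cleared 0 line(s) (total 0); column heights now [6 6 6 2 2 0], max=6

Answer: 0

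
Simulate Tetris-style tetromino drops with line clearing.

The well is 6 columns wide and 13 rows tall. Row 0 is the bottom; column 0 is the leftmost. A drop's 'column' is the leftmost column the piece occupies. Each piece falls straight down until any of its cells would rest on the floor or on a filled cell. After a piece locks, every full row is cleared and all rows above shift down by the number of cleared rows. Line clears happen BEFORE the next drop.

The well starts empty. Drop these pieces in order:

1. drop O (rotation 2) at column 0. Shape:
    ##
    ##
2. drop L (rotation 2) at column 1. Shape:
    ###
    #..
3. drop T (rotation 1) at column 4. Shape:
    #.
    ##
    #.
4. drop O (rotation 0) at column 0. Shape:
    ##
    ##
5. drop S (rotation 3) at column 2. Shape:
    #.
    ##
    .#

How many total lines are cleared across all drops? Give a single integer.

Drop 1: O rot2 at col 0 lands with bottom-row=0; cleared 0 line(s) (total 0); column heights now [2 2 0 0 0 0], max=2
Drop 2: L rot2 at col 1 lands with bottom-row=2; cleared 0 line(s) (total 0); column heights now [2 4 4 4 0 0], max=4
Drop 3: T rot1 at col 4 lands with bottom-row=0; cleared 0 line(s) (total 0); column heights now [2 4 4 4 3 2], max=4
Drop 4: O rot0 at col 0 lands with bottom-row=4; cleared 0 line(s) (total 0); column heights now [6 6 4 4 3 2], max=6
Drop 5: S rot3 at col 2 lands with bottom-row=4; cleared 0 line(s) (total 0); column heights now [6 6 7 6 3 2], max=7

Answer: 0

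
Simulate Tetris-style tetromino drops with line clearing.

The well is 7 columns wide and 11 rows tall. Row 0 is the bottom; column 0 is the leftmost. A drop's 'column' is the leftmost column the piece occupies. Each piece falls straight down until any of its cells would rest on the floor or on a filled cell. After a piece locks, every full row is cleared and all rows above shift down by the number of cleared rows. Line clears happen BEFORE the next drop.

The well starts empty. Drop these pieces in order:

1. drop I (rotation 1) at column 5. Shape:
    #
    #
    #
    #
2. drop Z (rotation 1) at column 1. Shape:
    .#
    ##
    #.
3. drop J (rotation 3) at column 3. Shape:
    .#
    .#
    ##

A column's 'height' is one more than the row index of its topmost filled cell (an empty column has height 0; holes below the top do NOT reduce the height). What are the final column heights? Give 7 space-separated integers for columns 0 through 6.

Drop 1: I rot1 at col 5 lands with bottom-row=0; cleared 0 line(s) (total 0); column heights now [0 0 0 0 0 4 0], max=4
Drop 2: Z rot1 at col 1 lands with bottom-row=0; cleared 0 line(s) (total 0); column heights now [0 2 3 0 0 4 0], max=4
Drop 3: J rot3 at col 3 lands with bottom-row=0; cleared 0 line(s) (total 0); column heights now [0 2 3 1 3 4 0], max=4

Answer: 0 2 3 1 3 4 0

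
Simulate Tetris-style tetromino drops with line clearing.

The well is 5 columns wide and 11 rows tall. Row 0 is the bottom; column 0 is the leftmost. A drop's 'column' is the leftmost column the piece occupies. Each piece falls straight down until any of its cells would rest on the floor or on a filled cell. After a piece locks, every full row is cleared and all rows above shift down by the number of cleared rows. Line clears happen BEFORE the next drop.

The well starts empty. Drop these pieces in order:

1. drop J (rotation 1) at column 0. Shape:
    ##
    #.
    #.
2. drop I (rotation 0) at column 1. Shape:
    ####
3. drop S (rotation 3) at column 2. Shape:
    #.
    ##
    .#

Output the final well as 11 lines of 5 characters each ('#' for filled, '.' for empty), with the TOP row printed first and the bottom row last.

Drop 1: J rot1 at col 0 lands with bottom-row=0; cleared 0 line(s) (total 0); column heights now [3 3 0 0 0], max=3
Drop 2: I rot0 at col 1 lands with bottom-row=3; cleared 0 line(s) (total 0); column heights now [3 4 4 4 4], max=4
Drop 3: S rot3 at col 2 lands with bottom-row=4; cleared 0 line(s) (total 0); column heights now [3 4 7 6 4], max=7

Answer: .....
.....
.....
.....
..#..
..##.
...#.
.####
##...
#....
#....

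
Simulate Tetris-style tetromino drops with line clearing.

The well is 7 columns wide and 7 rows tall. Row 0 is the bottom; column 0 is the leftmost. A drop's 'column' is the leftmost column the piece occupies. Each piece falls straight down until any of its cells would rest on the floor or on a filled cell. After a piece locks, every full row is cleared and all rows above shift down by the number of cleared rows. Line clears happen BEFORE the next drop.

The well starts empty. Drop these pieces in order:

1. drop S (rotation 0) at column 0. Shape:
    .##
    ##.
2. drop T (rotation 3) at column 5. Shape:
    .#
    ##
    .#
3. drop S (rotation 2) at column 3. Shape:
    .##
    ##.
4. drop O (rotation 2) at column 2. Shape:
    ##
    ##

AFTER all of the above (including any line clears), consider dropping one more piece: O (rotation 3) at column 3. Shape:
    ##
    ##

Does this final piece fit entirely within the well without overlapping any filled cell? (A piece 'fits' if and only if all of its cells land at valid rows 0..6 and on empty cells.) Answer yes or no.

Answer: yes

Derivation:
Drop 1: S rot0 at col 0 lands with bottom-row=0; cleared 0 line(s) (total 0); column heights now [1 2 2 0 0 0 0], max=2
Drop 2: T rot3 at col 5 lands with bottom-row=0; cleared 0 line(s) (total 0); column heights now [1 2 2 0 0 2 3], max=3
Drop 3: S rot2 at col 3 lands with bottom-row=1; cleared 0 line(s) (total 0); column heights now [1 2 2 2 3 3 3], max=3
Drop 4: O rot2 at col 2 lands with bottom-row=2; cleared 0 line(s) (total 0); column heights now [1 2 4 4 3 3 3], max=4
Test piece O rot3 at col 3 (width 2): heights before test = [1 2 4 4 3 3 3]; fits = True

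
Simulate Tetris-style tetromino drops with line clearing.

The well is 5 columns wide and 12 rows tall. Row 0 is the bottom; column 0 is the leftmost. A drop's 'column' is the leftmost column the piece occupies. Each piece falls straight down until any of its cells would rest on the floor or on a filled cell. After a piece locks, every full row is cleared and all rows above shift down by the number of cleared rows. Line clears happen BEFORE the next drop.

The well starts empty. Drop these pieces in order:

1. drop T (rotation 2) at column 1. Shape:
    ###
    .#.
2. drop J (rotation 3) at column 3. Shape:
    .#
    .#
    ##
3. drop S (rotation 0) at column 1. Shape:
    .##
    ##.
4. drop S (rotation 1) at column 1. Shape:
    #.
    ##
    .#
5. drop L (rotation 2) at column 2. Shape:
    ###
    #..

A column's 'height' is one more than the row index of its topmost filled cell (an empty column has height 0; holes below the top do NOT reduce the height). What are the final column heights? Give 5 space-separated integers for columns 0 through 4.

Answer: 0 7 8 8 8

Derivation:
Drop 1: T rot2 at col 1 lands with bottom-row=0; cleared 0 line(s) (total 0); column heights now [0 2 2 2 0], max=2
Drop 2: J rot3 at col 3 lands with bottom-row=2; cleared 0 line(s) (total 0); column heights now [0 2 2 3 5], max=5
Drop 3: S rot0 at col 1 lands with bottom-row=2; cleared 0 line(s) (total 0); column heights now [0 3 4 4 5], max=5
Drop 4: S rot1 at col 1 lands with bottom-row=4; cleared 0 line(s) (total 0); column heights now [0 7 6 4 5], max=7
Drop 5: L rot2 at col 2 lands with bottom-row=6; cleared 0 line(s) (total 0); column heights now [0 7 8 8 8], max=8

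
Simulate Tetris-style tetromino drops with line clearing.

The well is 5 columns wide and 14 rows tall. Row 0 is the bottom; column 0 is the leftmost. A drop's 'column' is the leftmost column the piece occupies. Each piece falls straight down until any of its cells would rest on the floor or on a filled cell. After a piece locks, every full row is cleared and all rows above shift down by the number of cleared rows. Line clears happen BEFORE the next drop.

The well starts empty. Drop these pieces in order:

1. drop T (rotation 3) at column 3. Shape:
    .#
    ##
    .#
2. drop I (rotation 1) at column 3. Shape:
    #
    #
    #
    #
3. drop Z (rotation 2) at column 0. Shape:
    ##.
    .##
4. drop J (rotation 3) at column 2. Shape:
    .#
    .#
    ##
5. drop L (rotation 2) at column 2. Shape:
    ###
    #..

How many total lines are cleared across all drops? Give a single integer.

Answer: 0

Derivation:
Drop 1: T rot3 at col 3 lands with bottom-row=0; cleared 0 line(s) (total 0); column heights now [0 0 0 2 3], max=3
Drop 2: I rot1 at col 3 lands with bottom-row=2; cleared 0 line(s) (total 0); column heights now [0 0 0 6 3], max=6
Drop 3: Z rot2 at col 0 lands with bottom-row=0; cleared 0 line(s) (total 0); column heights now [2 2 1 6 3], max=6
Drop 4: J rot3 at col 2 lands with bottom-row=6; cleared 0 line(s) (total 0); column heights now [2 2 7 9 3], max=9
Drop 5: L rot2 at col 2 lands with bottom-row=8; cleared 0 line(s) (total 0); column heights now [2 2 10 10 10], max=10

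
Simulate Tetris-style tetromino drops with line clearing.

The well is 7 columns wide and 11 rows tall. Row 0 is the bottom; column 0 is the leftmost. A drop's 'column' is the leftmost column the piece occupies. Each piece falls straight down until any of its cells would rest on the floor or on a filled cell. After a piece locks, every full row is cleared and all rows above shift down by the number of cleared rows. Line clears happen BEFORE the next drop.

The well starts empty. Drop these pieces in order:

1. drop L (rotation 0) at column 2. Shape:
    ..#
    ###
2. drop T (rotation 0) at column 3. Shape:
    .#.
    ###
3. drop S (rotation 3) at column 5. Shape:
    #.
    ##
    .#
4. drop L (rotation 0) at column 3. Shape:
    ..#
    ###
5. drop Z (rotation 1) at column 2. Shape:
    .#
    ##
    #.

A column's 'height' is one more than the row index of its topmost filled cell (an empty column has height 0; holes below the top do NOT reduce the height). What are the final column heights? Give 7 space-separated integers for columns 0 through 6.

Answer: 0 0 7 8 6 7 4

Derivation:
Drop 1: L rot0 at col 2 lands with bottom-row=0; cleared 0 line(s) (total 0); column heights now [0 0 1 1 2 0 0], max=2
Drop 2: T rot0 at col 3 lands with bottom-row=2; cleared 0 line(s) (total 0); column heights now [0 0 1 3 4 3 0], max=4
Drop 3: S rot3 at col 5 lands with bottom-row=2; cleared 0 line(s) (total 0); column heights now [0 0 1 3 4 5 4], max=5
Drop 4: L rot0 at col 3 lands with bottom-row=5; cleared 0 line(s) (total 0); column heights now [0 0 1 6 6 7 4], max=7
Drop 5: Z rot1 at col 2 lands with bottom-row=5; cleared 0 line(s) (total 0); column heights now [0 0 7 8 6 7 4], max=8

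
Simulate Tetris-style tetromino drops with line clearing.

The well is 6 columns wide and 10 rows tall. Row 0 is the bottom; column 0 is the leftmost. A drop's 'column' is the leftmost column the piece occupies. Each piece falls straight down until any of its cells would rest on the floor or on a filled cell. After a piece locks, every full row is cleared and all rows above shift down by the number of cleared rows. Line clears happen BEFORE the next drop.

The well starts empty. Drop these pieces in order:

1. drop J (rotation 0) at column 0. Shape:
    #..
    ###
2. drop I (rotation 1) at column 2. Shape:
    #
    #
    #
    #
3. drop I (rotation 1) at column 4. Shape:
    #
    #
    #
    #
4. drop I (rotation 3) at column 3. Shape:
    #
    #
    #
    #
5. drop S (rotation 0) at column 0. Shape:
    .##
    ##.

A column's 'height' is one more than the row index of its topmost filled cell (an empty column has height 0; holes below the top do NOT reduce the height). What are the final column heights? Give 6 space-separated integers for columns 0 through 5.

Answer: 5 6 6 4 4 0

Derivation:
Drop 1: J rot0 at col 0 lands with bottom-row=0; cleared 0 line(s) (total 0); column heights now [2 1 1 0 0 0], max=2
Drop 2: I rot1 at col 2 lands with bottom-row=1; cleared 0 line(s) (total 0); column heights now [2 1 5 0 0 0], max=5
Drop 3: I rot1 at col 4 lands with bottom-row=0; cleared 0 line(s) (total 0); column heights now [2 1 5 0 4 0], max=5
Drop 4: I rot3 at col 3 lands with bottom-row=0; cleared 0 line(s) (total 0); column heights now [2 1 5 4 4 0], max=5
Drop 5: S rot0 at col 0 lands with bottom-row=4; cleared 0 line(s) (total 0); column heights now [5 6 6 4 4 0], max=6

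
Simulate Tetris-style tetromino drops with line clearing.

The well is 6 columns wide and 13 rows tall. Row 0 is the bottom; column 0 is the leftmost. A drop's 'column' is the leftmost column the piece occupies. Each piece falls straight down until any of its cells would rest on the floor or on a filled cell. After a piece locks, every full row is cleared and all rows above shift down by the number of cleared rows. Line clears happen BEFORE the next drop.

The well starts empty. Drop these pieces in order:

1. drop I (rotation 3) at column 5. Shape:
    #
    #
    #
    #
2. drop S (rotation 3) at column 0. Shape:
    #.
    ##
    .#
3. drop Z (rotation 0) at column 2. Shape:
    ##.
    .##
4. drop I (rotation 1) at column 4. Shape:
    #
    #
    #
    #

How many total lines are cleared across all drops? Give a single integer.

Drop 1: I rot3 at col 5 lands with bottom-row=0; cleared 0 line(s) (total 0); column heights now [0 0 0 0 0 4], max=4
Drop 2: S rot3 at col 0 lands with bottom-row=0; cleared 0 line(s) (total 0); column heights now [3 2 0 0 0 4], max=4
Drop 3: Z rot0 at col 2 lands with bottom-row=0; cleared 0 line(s) (total 0); column heights now [3 2 2 2 1 4], max=4
Drop 4: I rot1 at col 4 lands with bottom-row=1; cleared 1 line(s) (total 1); column heights now [2 1 0 1 4 3], max=4

Answer: 1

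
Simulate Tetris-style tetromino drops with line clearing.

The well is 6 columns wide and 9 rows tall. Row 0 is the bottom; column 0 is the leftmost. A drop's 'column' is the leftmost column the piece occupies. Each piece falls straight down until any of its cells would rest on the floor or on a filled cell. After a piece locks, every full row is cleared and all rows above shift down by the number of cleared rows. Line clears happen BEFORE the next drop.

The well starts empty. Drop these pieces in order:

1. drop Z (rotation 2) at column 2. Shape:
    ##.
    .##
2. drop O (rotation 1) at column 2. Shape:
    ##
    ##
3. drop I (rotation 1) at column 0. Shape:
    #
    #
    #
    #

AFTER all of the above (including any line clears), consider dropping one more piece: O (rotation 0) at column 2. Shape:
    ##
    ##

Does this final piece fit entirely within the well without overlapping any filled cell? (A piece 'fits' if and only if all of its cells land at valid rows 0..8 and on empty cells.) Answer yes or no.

Answer: yes

Derivation:
Drop 1: Z rot2 at col 2 lands with bottom-row=0; cleared 0 line(s) (total 0); column heights now [0 0 2 2 1 0], max=2
Drop 2: O rot1 at col 2 lands with bottom-row=2; cleared 0 line(s) (total 0); column heights now [0 0 4 4 1 0], max=4
Drop 3: I rot1 at col 0 lands with bottom-row=0; cleared 0 line(s) (total 0); column heights now [4 0 4 4 1 0], max=4
Test piece O rot0 at col 2 (width 2): heights before test = [4 0 4 4 1 0]; fits = True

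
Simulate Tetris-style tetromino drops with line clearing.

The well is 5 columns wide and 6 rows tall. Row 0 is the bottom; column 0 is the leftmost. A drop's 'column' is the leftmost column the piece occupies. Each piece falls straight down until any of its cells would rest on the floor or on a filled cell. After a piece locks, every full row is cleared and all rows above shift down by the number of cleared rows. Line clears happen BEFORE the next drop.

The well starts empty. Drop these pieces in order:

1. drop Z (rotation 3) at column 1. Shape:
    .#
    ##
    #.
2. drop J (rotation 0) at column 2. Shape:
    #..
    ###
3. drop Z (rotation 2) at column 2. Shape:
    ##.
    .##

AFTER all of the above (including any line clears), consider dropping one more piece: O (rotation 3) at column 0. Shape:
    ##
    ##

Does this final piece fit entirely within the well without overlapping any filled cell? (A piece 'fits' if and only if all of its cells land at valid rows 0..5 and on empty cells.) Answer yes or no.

Answer: yes

Derivation:
Drop 1: Z rot3 at col 1 lands with bottom-row=0; cleared 0 line(s) (total 0); column heights now [0 2 3 0 0], max=3
Drop 2: J rot0 at col 2 lands with bottom-row=3; cleared 0 line(s) (total 0); column heights now [0 2 5 4 4], max=5
Drop 3: Z rot2 at col 2 lands with bottom-row=4; cleared 0 line(s) (total 0); column heights now [0 2 6 6 5], max=6
Test piece O rot3 at col 0 (width 2): heights before test = [0 2 6 6 5]; fits = True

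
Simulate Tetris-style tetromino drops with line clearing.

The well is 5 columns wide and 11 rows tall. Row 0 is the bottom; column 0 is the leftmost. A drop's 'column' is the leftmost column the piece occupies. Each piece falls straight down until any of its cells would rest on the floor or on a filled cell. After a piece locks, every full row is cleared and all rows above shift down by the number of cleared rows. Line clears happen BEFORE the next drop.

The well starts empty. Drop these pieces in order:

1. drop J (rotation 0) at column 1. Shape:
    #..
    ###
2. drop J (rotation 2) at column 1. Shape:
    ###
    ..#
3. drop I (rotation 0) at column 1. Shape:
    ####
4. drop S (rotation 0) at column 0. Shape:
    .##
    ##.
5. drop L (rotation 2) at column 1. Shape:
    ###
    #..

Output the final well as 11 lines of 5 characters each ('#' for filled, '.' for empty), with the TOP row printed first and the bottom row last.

Drop 1: J rot0 at col 1 lands with bottom-row=0; cleared 0 line(s) (total 0); column heights now [0 2 1 1 0], max=2
Drop 2: J rot2 at col 1 lands with bottom-row=1; cleared 0 line(s) (total 0); column heights now [0 3 3 3 0], max=3
Drop 3: I rot0 at col 1 lands with bottom-row=3; cleared 0 line(s) (total 0); column heights now [0 4 4 4 4], max=4
Drop 4: S rot0 at col 0 lands with bottom-row=4; cleared 0 line(s) (total 0); column heights now [5 6 6 4 4], max=6
Drop 5: L rot2 at col 1 lands with bottom-row=6; cleared 0 line(s) (total 0); column heights now [5 8 8 8 4], max=8

Answer: .....
.....
.....
.###.
.#...
.##..
##...
.####
.###.
.#.#.
.###.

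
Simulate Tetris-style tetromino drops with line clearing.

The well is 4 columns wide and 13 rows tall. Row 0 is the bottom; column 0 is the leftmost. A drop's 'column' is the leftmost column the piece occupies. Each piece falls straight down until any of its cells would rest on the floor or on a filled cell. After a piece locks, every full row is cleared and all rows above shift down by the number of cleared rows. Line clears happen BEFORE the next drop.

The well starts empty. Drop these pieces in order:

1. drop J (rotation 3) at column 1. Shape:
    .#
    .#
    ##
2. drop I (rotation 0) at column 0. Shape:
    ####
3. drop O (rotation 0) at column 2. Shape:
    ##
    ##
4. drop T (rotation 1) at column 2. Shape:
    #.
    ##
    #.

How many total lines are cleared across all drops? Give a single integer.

Drop 1: J rot3 at col 1 lands with bottom-row=0; cleared 0 line(s) (total 0); column heights now [0 1 3 0], max=3
Drop 2: I rot0 at col 0 lands with bottom-row=3; cleared 1 line(s) (total 1); column heights now [0 1 3 0], max=3
Drop 3: O rot0 at col 2 lands with bottom-row=3; cleared 0 line(s) (total 1); column heights now [0 1 5 5], max=5
Drop 4: T rot1 at col 2 lands with bottom-row=5; cleared 0 line(s) (total 1); column heights now [0 1 8 7], max=8

Answer: 1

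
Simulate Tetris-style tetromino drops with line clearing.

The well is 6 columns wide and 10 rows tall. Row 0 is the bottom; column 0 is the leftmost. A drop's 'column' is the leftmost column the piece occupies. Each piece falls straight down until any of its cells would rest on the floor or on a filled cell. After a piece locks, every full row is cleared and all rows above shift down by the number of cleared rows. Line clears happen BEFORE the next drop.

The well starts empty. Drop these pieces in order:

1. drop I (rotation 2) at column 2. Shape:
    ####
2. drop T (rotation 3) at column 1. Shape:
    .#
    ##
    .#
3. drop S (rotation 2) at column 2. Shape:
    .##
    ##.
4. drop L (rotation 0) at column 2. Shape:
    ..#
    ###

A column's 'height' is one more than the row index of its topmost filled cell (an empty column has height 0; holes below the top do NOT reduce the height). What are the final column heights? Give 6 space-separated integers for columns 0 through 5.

Answer: 0 3 7 7 8 1

Derivation:
Drop 1: I rot2 at col 2 lands with bottom-row=0; cleared 0 line(s) (total 0); column heights now [0 0 1 1 1 1], max=1
Drop 2: T rot3 at col 1 lands with bottom-row=1; cleared 0 line(s) (total 0); column heights now [0 3 4 1 1 1], max=4
Drop 3: S rot2 at col 2 lands with bottom-row=4; cleared 0 line(s) (total 0); column heights now [0 3 5 6 6 1], max=6
Drop 4: L rot0 at col 2 lands with bottom-row=6; cleared 0 line(s) (total 0); column heights now [0 3 7 7 8 1], max=8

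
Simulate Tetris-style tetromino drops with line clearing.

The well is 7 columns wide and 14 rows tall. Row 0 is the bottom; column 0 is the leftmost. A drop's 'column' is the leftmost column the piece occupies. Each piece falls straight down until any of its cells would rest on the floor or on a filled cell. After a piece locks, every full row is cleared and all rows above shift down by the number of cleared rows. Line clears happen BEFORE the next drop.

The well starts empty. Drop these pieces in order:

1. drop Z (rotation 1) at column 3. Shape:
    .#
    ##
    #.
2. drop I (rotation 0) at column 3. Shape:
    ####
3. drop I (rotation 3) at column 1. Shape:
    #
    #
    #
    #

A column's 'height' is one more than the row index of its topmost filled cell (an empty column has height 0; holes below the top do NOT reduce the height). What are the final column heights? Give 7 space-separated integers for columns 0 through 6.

Drop 1: Z rot1 at col 3 lands with bottom-row=0; cleared 0 line(s) (total 0); column heights now [0 0 0 2 3 0 0], max=3
Drop 2: I rot0 at col 3 lands with bottom-row=3; cleared 0 line(s) (total 0); column heights now [0 0 0 4 4 4 4], max=4
Drop 3: I rot3 at col 1 lands with bottom-row=0; cleared 0 line(s) (total 0); column heights now [0 4 0 4 4 4 4], max=4

Answer: 0 4 0 4 4 4 4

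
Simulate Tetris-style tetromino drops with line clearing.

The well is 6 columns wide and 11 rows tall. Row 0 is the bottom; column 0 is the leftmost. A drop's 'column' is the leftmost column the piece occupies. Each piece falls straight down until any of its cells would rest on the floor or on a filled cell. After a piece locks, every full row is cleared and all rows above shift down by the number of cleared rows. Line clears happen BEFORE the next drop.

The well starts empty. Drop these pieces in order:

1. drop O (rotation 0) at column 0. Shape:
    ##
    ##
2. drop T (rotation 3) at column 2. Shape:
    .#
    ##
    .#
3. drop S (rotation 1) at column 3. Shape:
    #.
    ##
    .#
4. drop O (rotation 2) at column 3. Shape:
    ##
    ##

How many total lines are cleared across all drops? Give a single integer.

Drop 1: O rot0 at col 0 lands with bottom-row=0; cleared 0 line(s) (total 0); column heights now [2 2 0 0 0 0], max=2
Drop 2: T rot3 at col 2 lands with bottom-row=0; cleared 0 line(s) (total 0); column heights now [2 2 2 3 0 0], max=3
Drop 3: S rot1 at col 3 lands with bottom-row=2; cleared 0 line(s) (total 0); column heights now [2 2 2 5 4 0], max=5
Drop 4: O rot2 at col 3 lands with bottom-row=5; cleared 0 line(s) (total 0); column heights now [2 2 2 7 7 0], max=7

Answer: 0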